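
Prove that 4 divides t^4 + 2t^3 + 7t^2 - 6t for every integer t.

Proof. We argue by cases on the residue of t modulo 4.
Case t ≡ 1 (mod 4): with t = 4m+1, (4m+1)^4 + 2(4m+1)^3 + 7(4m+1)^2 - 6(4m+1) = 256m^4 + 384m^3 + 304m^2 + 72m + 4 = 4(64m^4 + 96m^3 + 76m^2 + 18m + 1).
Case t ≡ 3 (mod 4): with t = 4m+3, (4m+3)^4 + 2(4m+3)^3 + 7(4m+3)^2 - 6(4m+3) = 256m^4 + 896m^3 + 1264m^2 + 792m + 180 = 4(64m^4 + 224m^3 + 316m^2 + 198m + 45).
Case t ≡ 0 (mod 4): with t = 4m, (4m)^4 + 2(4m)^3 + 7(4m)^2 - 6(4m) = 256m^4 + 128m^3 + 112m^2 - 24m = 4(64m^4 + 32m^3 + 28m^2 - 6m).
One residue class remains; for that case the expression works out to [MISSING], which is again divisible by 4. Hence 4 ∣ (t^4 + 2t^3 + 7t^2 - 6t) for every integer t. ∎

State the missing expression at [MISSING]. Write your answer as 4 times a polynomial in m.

Only t ≡ 2 (mod 4) is unaccounted for. Put t = 4m+2:
(4m+2)^4 + 2(4m+2)^3 + 7(4m+2)^2 - 6(4m+2) expands to 256m^4 + 640m^3 + 688m^2 + 312m + 48,
and factoring out 4 leaves 4(64m^4 + 160m^3 + 172m^2 + 78m + 12).

4(64m^4 + 160m^3 + 172m^2 + 78m + 12)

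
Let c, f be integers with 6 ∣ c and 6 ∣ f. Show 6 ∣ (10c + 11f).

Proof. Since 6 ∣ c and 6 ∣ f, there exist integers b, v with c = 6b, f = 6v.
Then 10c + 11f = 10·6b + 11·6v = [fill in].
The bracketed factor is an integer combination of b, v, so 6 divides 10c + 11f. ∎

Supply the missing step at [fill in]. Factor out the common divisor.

Each term has a factor of 6: 10·6b + 11·6v = 6·(10b + 11v).
Since 10b + 11v is an integer, 6 ∣ (10c + 11f).

6(10b + 11v)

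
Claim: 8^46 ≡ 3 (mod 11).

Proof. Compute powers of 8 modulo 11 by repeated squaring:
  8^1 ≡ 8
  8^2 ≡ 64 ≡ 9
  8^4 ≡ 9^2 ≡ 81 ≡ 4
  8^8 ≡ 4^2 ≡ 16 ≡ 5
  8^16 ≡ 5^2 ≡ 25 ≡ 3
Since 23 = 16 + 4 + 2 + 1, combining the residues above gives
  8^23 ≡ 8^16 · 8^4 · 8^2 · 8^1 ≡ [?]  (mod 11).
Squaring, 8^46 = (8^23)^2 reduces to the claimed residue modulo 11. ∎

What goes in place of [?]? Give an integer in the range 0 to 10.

6

Multiply the listed residues: 3 · 4 · 9 · 8 = 12 → 108 → 864.
Reducing modulo 11: 864 = 78·11 + 6, so 8^23 ≡ 6.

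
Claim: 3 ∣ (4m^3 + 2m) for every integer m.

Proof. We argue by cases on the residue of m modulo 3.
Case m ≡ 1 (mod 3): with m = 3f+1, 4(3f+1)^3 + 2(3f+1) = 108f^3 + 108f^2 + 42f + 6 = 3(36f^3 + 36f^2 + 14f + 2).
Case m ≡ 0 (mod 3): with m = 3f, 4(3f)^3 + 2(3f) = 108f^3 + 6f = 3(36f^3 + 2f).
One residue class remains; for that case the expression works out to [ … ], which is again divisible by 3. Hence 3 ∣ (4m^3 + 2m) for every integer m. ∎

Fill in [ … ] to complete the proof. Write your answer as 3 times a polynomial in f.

Only m ≡ 2 (mod 3) is unaccounted for. Put m = 3f+2:
4(3f+2)^3 + 2(3f+2) expands to 108f^3 + 216f^2 + 150f + 36,
and factoring out 3 leaves 3(36f^3 + 72f^2 + 50f + 12).

3(36f^3 + 72f^2 + 50f + 12)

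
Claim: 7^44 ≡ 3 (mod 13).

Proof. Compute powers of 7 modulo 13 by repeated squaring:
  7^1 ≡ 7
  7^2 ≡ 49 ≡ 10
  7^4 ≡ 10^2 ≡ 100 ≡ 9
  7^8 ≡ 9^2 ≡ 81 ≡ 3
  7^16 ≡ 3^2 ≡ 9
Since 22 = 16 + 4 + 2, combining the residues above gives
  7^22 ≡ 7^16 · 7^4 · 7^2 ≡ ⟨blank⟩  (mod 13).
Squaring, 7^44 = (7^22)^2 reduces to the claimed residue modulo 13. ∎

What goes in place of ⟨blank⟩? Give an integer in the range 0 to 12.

7^16 · 7^4 · 7^2 ≡ 9 · 9 · 10 = 810.
810 mod 13 = 4, so 7^22 ≡ 4 (mod 13).

4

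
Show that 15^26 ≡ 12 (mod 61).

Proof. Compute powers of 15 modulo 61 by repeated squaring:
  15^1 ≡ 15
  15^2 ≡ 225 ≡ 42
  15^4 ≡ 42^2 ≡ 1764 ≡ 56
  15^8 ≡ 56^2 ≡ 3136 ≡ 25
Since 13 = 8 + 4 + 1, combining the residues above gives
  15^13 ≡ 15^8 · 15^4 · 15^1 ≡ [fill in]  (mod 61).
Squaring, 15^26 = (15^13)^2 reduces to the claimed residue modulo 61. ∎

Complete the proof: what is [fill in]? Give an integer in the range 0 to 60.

Multiply the listed residues: 25 · 56 · 15 = 1400 → 21000.
Reducing modulo 61: 21000 = 344·61 + 16, so 15^13 ≡ 16.

16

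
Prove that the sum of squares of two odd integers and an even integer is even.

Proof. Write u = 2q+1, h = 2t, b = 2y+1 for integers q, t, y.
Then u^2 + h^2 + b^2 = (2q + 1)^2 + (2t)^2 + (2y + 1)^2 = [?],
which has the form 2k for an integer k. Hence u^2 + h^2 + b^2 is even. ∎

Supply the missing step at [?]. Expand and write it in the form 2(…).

Expanding: (2q + 1)^2 + (2t)^2 + (2y + 1)^2 = 4q^2 + 4q + 4t^2 + 4y^2 + 4y + 2.
Every term is even; pulling out the factor of 2 gives 2(2q^2 + 2q + 2t^2 + 2y^2 + 2y + 1).

2(2q^2 + 2q + 2t^2 + 2y^2 + 2y + 1)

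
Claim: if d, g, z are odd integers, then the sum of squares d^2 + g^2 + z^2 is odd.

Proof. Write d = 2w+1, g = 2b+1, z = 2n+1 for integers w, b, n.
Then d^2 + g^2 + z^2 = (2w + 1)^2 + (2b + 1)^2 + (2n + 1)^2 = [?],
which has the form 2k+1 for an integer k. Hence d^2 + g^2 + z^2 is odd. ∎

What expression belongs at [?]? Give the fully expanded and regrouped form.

2(2b^2 + 2b + 2n^2 + 2n + 2w^2 + 2w + 1) + 1

Expanding: (2w + 1)^2 + (2b + 1)^2 + (2n + 1)^2 = 4b^2 + 4b + 4n^2 + 4n + 4w^2 + 4w + 3.
Every term except the constant is even, so this is 2(2b^2 + 2b + 2n^2 + 2n + 2w^2 + 2w + 1) + 1,
and 2b^2 + 2b + 2n^2 + 2n + 2w^2 + 2w + 1 ∈ ℤ gives the required form.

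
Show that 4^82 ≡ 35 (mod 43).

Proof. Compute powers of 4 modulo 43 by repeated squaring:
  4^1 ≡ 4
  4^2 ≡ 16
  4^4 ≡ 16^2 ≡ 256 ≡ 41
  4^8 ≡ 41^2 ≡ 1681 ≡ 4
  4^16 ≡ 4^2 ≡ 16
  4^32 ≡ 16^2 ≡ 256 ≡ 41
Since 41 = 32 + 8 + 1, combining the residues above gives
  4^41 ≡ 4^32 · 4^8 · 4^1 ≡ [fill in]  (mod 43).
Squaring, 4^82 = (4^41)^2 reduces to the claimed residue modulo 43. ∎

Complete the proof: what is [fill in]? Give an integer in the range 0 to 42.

11

4^32 · 4^8 · 4^1 ≡ 41 · 4 · 4 = 656.
656 mod 43 = 11, so 4^41 ≡ 11 (mod 43).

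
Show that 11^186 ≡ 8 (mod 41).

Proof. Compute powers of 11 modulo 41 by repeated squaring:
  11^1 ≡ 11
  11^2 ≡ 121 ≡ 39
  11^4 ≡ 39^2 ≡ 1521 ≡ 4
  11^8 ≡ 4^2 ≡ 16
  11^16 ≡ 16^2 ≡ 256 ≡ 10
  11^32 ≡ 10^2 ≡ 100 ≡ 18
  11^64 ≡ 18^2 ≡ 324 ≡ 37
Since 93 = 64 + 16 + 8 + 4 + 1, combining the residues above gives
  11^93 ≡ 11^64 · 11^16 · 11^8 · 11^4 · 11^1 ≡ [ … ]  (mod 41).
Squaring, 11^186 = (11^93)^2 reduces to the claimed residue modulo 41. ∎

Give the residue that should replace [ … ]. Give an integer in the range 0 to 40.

11^64 · 11^16 · 11^8 · 11^4 · 11^1 ≡ 37 · 10 · 16 · 4 · 11 = 260480.
260480 mod 41 = 7, so 11^93 ≡ 7 (mod 41).

7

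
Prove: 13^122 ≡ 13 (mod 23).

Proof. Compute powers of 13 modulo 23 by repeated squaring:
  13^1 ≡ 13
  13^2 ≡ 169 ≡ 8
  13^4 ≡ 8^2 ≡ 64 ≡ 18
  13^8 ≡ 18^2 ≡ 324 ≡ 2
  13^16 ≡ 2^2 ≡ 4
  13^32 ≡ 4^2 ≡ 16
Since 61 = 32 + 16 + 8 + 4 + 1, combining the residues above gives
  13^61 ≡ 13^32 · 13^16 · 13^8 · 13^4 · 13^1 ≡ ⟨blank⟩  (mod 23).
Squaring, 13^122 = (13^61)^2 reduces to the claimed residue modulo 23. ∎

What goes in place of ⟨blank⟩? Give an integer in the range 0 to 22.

Multiply the listed residues: 16 · 4 · 2 · 18 · 13 = 64 → 128 → 2304 → 29952.
Reducing modulo 23: 29952 = 1302·23 + 6, so 13^61 ≡ 6.

6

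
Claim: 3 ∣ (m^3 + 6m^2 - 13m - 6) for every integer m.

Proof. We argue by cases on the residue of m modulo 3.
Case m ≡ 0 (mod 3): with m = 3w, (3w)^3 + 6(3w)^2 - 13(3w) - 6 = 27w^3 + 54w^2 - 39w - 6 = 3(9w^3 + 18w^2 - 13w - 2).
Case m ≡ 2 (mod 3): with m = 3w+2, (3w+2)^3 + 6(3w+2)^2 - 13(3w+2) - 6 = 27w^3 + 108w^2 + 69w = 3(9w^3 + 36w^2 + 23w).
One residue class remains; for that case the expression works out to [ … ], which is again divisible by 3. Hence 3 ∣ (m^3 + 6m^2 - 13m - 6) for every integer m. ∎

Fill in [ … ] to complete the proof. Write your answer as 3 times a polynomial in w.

3(9w^3 + 27w^2 + 2w - 4)

The residues treated are {0, 2}, so the missing case is m ≡ 1 (mod 3); write m = 3w+1.
Then (3w+1)^3 + 6(3w+1)^2 - 13(3w+1) - 6 = 27w^3 + 81w^2 + 6w - 12 = 3(9w^3 + 27w^2 + 2w - 4).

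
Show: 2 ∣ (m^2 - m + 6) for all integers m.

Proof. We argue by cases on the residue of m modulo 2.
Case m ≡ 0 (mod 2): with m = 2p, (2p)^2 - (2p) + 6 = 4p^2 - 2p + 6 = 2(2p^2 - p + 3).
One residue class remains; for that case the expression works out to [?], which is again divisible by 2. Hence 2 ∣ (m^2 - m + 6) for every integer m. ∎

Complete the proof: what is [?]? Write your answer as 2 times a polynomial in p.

Only m ≡ 1 (mod 2) is unaccounted for. Put m = 2p+1:
(2p+1)^2 - (2p+1) + 6 expands to 4p^2 + 2p + 6,
and factoring out 2 leaves 2(2p^2 + p + 3).

2(2p^2 + p + 3)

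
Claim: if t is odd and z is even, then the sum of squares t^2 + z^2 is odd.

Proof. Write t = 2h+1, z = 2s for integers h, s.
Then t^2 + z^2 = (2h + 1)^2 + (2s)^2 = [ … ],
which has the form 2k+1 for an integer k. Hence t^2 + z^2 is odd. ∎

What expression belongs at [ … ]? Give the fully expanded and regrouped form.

(2h + 1)^2 + (2s)^2 = 4h^2 + 4h + 4s^2 + 1
= 2(2h^2 + 2h + 2s^2) + 1.
Since 2h^2 + 2h + 2s^2 is an integer, the sum of squares is of the form 2k+1 for an integer k.

2(2h^2 + 2h + 2s^2) + 1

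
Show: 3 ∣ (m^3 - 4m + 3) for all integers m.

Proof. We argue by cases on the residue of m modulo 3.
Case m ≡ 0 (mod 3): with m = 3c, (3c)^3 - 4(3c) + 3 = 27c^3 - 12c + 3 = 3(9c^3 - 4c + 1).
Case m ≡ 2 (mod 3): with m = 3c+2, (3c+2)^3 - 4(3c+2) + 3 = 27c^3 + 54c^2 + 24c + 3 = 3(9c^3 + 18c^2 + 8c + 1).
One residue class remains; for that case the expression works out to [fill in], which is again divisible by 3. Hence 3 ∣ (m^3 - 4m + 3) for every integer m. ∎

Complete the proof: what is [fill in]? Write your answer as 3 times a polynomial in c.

3(9c^3 + 9c^2 - c)

Only m ≡ 1 (mod 3) is unaccounted for. Put m = 3c+1:
(3c+1)^3 - 4(3c+1) + 3 expands to 27c^3 + 27c^2 - 3c,
and factoring out 3 leaves 3(9c^3 + 9c^2 - c).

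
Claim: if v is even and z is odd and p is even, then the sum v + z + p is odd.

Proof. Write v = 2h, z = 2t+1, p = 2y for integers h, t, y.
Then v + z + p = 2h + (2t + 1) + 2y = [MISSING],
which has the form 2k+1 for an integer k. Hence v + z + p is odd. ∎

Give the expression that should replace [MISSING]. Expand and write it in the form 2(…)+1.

Expanding: 2h + (2t + 1) + 2y = 2h + 2t + 2y + 1.
Every term except the constant is even, so this is 2(h + t + y) + 1,
and h + t + y ∈ ℤ gives the required form.

2(h + t + y) + 1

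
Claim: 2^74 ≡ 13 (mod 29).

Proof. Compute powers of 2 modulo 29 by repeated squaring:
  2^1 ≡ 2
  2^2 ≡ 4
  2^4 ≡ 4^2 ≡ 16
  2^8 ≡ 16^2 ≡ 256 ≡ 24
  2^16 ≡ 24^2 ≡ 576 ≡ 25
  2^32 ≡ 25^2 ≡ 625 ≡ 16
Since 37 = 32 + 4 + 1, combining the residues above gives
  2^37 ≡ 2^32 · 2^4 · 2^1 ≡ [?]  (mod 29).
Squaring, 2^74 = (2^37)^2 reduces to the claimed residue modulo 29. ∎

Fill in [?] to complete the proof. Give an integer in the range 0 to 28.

19

2^32 · 2^4 · 2^1 ≡ 16 · 16 · 2 = 512.
512 mod 29 = 19, so 2^37 ≡ 19 (mod 29).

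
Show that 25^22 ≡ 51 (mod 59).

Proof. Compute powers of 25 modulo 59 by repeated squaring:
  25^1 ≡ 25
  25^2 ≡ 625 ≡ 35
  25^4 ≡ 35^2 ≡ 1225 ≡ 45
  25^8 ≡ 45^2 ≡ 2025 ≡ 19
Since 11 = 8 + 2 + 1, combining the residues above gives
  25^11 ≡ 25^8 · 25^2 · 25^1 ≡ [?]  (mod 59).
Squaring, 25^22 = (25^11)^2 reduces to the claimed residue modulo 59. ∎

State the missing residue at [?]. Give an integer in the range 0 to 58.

Multiply the listed residues: 19 · 35 · 25 = 665 → 16625.
Reducing modulo 59: 16625 = 281·59 + 46, so 25^11 ≡ 46.

46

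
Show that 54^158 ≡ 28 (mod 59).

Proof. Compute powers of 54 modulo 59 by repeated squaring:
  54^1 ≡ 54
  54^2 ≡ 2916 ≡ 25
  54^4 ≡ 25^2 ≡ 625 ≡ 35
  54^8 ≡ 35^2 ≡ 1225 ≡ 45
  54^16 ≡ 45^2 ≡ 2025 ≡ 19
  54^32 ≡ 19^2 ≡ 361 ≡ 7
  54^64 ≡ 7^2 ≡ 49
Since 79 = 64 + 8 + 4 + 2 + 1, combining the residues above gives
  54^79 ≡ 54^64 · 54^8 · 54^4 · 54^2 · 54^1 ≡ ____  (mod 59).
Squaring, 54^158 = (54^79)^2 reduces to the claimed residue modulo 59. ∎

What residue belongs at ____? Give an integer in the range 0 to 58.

54^64 · 54^8 · 54^4 · 54^2 · 54^1 ≡ 49 · 45 · 35 · 25 · 54 = 104186250.
104186250 mod 59 = 38, so 54^79 ≡ 38 (mod 59).

38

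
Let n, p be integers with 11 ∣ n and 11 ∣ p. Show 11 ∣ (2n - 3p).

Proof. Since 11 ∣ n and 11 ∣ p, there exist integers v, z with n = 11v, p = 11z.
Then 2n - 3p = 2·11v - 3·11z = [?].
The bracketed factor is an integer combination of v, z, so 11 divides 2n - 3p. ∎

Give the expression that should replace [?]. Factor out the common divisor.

Each term has a factor of 11: 2·11v - 3·11z = 11·(2v - 3z).
Since 2v - 3z is an integer, 11 ∣ (2n - 3p).

11(2v - 3z)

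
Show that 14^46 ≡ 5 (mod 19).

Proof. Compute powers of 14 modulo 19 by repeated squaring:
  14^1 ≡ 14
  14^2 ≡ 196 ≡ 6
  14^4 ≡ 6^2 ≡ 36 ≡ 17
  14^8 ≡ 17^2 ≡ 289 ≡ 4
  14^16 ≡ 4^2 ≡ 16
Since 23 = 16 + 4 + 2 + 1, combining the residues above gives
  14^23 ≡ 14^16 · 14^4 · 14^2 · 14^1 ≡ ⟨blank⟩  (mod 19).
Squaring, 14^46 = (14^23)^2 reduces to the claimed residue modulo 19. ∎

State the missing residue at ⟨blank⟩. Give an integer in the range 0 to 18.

10

Multiply the listed residues: 16 · 17 · 6 · 14 = 272 → 1632 → 22848.
Reducing modulo 19: 22848 = 1202·19 + 10, so 14^23 ≡ 10.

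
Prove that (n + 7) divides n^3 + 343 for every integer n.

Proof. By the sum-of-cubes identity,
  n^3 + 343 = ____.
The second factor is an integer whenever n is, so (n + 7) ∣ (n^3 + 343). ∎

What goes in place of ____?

Polynomial division of n^3 + 343 by n + 7 leaves remainder 0 and quotient n^2 - 7n + 49.
Hence n^3 + 343 = (n + 7)(n^2 - 7n + 49).

(n + 7)(n^2 - 7n + 49)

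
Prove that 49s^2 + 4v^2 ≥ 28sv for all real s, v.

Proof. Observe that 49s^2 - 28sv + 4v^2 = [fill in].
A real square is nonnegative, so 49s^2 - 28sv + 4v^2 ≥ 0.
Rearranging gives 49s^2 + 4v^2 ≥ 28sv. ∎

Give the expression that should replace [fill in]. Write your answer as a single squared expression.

(7s - 2v)^2

The leading and trailing coefficients are 7^2 and 2^2, and 28 = 2·7·2, so the trinomial is (7s - 2v)^2.
Hence 49s^2 - 28sv + 4v^2 ≥ 0.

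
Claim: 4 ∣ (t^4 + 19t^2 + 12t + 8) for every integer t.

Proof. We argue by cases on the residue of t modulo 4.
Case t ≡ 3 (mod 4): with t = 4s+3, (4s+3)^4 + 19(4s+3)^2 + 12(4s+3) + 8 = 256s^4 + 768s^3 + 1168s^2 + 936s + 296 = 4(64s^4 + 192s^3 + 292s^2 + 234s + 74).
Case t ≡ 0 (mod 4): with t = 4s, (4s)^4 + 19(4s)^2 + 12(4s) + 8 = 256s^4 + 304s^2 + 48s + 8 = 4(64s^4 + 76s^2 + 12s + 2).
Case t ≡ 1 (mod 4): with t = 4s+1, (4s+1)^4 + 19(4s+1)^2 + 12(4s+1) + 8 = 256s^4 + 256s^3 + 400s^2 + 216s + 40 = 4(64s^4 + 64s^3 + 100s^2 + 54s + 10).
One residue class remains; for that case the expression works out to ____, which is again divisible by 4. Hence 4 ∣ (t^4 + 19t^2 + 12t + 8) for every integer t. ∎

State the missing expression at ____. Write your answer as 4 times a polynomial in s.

4(64s^4 + 128s^3 + 172s^2 + 120s + 31)

Only t ≡ 2 (mod 4) is unaccounted for. Put t = 4s+2:
(4s+2)^4 + 19(4s+2)^2 + 12(4s+2) + 8 expands to 256s^4 + 512s^3 + 688s^2 + 480s + 124,
and factoring out 4 leaves 4(64s^4 + 128s^3 + 172s^2 + 120s + 31).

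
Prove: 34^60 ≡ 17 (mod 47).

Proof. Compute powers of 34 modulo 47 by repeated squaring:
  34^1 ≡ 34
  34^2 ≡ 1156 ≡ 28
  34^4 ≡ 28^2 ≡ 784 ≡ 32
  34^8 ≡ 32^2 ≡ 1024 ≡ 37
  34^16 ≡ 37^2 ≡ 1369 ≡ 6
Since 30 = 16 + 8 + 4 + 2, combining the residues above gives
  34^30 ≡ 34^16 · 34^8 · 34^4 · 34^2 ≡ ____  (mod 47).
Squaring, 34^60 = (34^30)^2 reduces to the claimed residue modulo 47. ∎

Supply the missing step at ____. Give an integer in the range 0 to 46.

8

34^16 · 34^8 · 34^4 · 34^2 ≡ 6 · 37 · 32 · 28 = 198912.
198912 mod 47 = 8, so 34^30 ≡ 8 (mod 47).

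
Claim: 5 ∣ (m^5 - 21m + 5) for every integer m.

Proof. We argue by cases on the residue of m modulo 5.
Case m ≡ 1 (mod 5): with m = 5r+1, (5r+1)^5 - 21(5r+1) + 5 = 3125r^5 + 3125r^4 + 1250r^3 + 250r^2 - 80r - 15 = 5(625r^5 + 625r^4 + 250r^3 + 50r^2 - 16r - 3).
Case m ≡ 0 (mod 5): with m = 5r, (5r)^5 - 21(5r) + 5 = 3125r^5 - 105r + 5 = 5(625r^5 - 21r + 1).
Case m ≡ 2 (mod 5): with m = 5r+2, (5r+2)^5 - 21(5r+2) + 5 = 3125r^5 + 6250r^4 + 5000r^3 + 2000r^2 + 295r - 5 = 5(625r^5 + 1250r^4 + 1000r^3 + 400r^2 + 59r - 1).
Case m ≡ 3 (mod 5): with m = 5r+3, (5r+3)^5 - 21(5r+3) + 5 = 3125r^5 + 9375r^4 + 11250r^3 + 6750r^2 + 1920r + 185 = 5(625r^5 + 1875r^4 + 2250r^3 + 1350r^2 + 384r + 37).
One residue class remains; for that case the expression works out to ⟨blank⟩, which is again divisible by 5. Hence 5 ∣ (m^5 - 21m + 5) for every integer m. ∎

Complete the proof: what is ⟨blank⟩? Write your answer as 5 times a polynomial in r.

Only m ≡ 4 (mod 5) is unaccounted for. Put m = 5r+4:
(5r+4)^5 - 21(5r+4) + 5 expands to 3125r^5 + 12500r^4 + 20000r^3 + 16000r^2 + 6295r + 945,
and factoring out 5 leaves 5(625r^5 + 2500r^4 + 4000r^3 + 3200r^2 + 1259r + 189).

5(625r^5 + 2500r^4 + 4000r^3 + 3200r^2 + 1259r + 189)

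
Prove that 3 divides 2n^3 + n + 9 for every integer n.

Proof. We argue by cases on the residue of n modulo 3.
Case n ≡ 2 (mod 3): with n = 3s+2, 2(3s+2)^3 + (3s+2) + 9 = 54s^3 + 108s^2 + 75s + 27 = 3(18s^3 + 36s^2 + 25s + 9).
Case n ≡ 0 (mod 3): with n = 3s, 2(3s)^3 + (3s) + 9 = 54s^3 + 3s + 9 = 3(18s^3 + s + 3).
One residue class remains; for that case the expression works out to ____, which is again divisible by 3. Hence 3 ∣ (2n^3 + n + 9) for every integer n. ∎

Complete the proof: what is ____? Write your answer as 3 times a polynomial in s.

3(18s^3 + 18s^2 + 7s + 4)

Only n ≡ 1 (mod 3) is unaccounted for. Put n = 3s+1:
2(3s+1)^3 + (3s+1) + 9 expands to 54s^3 + 54s^2 + 21s + 12,
and factoring out 3 leaves 3(18s^3 + 18s^2 + 7s + 4).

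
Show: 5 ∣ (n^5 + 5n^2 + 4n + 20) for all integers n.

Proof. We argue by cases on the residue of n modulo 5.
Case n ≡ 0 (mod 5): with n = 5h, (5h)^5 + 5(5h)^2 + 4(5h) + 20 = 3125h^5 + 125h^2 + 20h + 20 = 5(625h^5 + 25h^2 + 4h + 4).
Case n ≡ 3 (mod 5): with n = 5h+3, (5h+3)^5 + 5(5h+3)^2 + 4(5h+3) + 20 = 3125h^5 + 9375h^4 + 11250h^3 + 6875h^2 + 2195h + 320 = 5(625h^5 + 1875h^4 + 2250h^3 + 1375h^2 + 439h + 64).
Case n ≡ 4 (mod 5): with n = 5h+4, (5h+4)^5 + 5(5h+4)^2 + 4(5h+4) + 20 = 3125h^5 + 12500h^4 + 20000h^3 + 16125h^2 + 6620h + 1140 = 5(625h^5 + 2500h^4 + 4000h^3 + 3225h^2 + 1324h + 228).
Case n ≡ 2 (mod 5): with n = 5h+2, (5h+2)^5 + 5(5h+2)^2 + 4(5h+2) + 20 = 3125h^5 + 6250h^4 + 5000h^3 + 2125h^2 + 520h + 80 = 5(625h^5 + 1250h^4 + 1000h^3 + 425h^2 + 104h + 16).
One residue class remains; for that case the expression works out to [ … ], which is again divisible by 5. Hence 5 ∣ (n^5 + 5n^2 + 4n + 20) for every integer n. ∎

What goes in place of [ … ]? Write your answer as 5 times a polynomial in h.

Only n ≡ 1 (mod 5) is unaccounted for. Put n = 5h+1:
(5h+1)^5 + 5(5h+1)^2 + 4(5h+1) + 20 expands to 3125h^5 + 3125h^4 + 1250h^3 + 375h^2 + 95h + 30,
and factoring out 5 leaves 5(625h^5 + 625h^4 + 250h^3 + 75h^2 + 19h + 6).

5(625h^5 + 625h^4 + 250h^3 + 75h^2 + 19h + 6)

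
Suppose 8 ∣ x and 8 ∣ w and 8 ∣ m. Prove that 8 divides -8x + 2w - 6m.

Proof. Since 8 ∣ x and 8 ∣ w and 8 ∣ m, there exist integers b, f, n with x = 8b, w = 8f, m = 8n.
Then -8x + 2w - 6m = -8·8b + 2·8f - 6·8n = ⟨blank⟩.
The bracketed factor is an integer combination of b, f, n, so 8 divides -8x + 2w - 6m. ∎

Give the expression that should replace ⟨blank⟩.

8(-8b + 2f - 6n)

Each term has a factor of 8: -8·8b + 2·8f - 6·8n = 8·(-8b + 2f - 6n).
Since -8b + 2f - 6n is an integer, 8 ∣ (-8x + 2w - 6m).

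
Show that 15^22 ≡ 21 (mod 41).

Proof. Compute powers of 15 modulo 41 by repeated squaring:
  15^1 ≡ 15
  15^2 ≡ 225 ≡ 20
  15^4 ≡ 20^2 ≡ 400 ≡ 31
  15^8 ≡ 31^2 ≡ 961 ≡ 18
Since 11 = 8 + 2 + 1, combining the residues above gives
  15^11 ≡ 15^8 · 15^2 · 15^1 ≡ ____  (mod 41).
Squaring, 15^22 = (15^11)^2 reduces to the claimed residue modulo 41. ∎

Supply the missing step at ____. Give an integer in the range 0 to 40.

29

Multiply the listed residues: 18 · 20 · 15 = 360 → 5400.
Reducing modulo 41: 5400 = 131·41 + 29, so 15^11 ≡ 29.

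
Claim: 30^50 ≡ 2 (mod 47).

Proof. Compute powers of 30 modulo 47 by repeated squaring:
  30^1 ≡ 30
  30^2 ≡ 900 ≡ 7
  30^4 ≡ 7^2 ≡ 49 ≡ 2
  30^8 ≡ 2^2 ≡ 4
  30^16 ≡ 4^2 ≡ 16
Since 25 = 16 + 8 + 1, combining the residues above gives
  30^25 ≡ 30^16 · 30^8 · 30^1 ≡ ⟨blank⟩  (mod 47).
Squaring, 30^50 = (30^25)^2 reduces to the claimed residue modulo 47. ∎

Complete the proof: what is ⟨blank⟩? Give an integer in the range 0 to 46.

Multiply the listed residues: 16 · 4 · 30 = 64 → 1920.
Reducing modulo 47: 1920 = 40·47 + 40, so 30^25 ≡ 40.

40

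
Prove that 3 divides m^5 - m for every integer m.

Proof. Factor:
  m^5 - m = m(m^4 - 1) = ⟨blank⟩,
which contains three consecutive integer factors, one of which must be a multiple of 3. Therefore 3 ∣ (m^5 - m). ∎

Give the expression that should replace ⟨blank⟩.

(m - 1)m(m + 1)(m^2 + 1)

m^4 - 1 = (m^2 - 1)(m^2 + 1), and m^2 - 1 = (m-1)(m+1).
So m(m^4 - 1) = (m - 1)m(m + 1)(m^2 + 1).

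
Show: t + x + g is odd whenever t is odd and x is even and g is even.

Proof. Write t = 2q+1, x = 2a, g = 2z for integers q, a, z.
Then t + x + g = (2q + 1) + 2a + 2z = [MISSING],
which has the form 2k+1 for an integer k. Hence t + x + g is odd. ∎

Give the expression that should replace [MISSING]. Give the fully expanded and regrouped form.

2(a + q + z) + 1

(2q + 1) + 2a + 2z = 2a + 2q + 2z + 1
= 2(a + q + z) + 1.
Since a + q + z is an integer, the sum is of the form 2k+1 for an integer k.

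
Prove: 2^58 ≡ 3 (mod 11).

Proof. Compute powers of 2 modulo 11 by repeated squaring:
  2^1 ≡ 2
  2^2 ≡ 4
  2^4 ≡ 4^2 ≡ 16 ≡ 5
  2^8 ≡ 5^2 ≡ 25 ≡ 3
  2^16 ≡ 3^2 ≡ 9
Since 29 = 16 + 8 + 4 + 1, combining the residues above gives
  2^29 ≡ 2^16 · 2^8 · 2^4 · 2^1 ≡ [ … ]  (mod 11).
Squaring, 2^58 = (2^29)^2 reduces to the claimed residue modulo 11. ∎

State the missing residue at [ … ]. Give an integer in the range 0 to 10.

2^16 · 2^8 · 2^4 · 2^1 ≡ 9 · 3 · 5 · 2 = 270.
270 mod 11 = 6, so 2^29 ≡ 6 (mod 11).

6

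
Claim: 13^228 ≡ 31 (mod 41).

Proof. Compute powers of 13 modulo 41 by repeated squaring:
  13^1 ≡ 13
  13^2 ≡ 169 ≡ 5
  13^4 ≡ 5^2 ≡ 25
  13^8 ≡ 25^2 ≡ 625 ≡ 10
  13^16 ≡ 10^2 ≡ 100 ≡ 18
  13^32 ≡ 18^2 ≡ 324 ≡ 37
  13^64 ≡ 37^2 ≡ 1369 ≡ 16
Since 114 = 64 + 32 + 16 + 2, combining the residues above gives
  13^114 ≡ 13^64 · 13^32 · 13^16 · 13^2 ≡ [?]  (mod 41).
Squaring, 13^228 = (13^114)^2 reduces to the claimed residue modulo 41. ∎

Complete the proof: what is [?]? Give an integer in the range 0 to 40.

13^64 · 13^32 · 13^16 · 13^2 ≡ 16 · 37 · 18 · 5 = 53280.
53280 mod 41 = 21, so 13^114 ≡ 21 (mod 41).

21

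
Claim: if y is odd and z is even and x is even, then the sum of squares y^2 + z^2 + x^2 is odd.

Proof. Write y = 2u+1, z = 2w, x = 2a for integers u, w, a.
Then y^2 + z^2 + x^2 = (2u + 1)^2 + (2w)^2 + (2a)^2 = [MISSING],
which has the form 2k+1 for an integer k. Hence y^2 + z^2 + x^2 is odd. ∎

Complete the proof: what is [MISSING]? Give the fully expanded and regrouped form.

2(2a^2 + 2u^2 + 2u + 2w^2) + 1

(2u + 1)^2 + (2w)^2 + (2a)^2 = 4a^2 + 4u^2 + 4u + 4w^2 + 1
= 2(2a^2 + 2u^2 + 2u + 2w^2) + 1.
Since 2a^2 + 2u^2 + 2u + 2w^2 is an integer, the sum of squares is of the form 2k+1 for an integer k.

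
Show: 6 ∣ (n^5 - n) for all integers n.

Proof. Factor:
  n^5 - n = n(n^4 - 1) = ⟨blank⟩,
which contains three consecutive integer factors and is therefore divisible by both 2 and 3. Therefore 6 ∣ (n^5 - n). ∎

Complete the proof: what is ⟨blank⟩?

n^4 - 1 = (n^2 - 1)(n^2 + 1), and n^2 - 1 = (n-1)(n+1).
So n(n^4 - 1) = (n - 1)n(n + 1)(n^2 + 1).

(n - 1)n(n + 1)(n^2 + 1)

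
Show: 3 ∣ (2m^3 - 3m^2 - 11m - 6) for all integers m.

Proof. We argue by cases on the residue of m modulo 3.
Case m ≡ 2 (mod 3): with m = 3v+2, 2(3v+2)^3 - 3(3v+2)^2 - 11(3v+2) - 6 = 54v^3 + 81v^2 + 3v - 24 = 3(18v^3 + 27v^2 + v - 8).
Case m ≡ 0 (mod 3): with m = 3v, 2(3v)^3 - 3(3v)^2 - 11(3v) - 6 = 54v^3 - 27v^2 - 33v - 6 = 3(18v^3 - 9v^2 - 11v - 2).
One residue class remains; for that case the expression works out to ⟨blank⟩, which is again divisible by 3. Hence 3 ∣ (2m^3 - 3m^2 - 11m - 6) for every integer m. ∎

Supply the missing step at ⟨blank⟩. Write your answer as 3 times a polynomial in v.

The residues treated are {2, 0}, so the missing case is m ≡ 1 (mod 3); write m = 3v+1.
Then 2(3v+1)^3 - 3(3v+1)^2 - 11(3v+1) - 6 = 54v^3 + 27v^2 - 33v - 18 = 3(18v^3 + 9v^2 - 11v - 6).

3(18v^3 + 9v^2 - 11v - 6)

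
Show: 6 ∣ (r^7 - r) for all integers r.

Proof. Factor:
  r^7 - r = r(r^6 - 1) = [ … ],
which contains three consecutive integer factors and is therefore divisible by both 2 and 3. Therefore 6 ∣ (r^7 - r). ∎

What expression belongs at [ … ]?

r^6 - 1 = (r^2 - 1)(r^4 + r^2 + 1), and r^2 - 1 = (r-1)(r+1).
So r(r^6 - 1) = (r - 1)r(r + 1)(r^4 + r^2 + 1).

(r - 1)r(r + 1)(r^4 + r^2 + 1)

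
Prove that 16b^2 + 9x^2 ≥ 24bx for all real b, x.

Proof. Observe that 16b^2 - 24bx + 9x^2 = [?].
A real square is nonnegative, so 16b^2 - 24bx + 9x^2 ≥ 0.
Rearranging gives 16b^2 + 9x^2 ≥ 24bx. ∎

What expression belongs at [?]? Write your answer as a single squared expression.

The leading and trailing coefficients are 4^2 and 3^2, and 24 = 2·4·3, so the trinomial is (4b - 3x)^2.
Hence 16b^2 - 24bx + 9x^2 ≥ 0.

(4b - 3x)^2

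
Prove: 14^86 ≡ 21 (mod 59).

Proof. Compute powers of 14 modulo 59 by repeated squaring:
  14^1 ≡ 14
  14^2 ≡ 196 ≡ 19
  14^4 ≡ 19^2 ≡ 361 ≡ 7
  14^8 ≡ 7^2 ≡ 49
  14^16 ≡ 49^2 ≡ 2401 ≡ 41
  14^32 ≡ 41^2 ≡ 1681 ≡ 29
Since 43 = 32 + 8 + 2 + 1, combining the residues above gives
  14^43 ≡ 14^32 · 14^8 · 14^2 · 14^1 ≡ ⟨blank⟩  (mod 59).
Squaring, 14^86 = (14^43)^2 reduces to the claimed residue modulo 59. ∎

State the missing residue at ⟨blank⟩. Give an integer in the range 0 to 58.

32

Multiply the listed residues: 29 · 49 · 19 · 14 = 1421 → 26999 → 377986.
Reducing modulo 59: 377986 = 6406·59 + 32, so 14^43 ≡ 32.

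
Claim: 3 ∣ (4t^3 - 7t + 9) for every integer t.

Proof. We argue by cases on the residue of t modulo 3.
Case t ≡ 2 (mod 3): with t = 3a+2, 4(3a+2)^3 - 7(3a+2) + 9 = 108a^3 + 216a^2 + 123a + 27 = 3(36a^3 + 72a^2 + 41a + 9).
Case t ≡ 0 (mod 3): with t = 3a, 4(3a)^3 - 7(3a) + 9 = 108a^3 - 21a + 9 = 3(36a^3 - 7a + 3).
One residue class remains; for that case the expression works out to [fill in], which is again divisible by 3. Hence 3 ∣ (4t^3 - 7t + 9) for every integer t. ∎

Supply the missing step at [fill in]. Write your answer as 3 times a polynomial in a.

The residues treated are {2, 0}, so the missing case is t ≡ 1 (mod 3); write t = 3a+1.
Then 4(3a+1)^3 - 7(3a+1) + 9 = 108a^3 + 108a^2 + 15a + 6 = 3(36a^3 + 36a^2 + 5a + 2).

3(36a^3 + 36a^2 + 5a + 2)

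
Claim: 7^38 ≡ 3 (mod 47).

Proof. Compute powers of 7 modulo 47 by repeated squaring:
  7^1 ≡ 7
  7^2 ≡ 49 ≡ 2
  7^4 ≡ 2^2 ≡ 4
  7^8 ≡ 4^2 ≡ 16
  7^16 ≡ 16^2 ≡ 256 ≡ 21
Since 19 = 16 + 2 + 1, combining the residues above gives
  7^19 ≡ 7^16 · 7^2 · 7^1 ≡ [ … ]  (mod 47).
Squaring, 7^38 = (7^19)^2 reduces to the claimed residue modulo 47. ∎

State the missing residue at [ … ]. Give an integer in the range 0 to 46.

7^16 · 7^2 · 7^1 ≡ 21 · 2 · 7 = 294.
294 mod 47 = 12, so 7^19 ≡ 12 (mod 47).

12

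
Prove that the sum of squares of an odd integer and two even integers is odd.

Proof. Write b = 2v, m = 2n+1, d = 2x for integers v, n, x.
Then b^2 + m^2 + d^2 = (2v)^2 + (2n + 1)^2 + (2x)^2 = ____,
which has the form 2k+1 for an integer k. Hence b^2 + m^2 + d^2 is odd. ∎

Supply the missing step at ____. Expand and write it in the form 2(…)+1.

Expanding: (2v)^2 + (2n + 1)^2 + (2x)^2 = 4n^2 + 4n + 4v^2 + 4x^2 + 1.
Every term except the constant is even, so this is 2(2n^2 + 2n + 2v^2 + 2x^2) + 1,
and 2n^2 + 2n + 2v^2 + 2x^2 ∈ ℤ gives the required form.

2(2n^2 + 2n + 2v^2 + 2x^2) + 1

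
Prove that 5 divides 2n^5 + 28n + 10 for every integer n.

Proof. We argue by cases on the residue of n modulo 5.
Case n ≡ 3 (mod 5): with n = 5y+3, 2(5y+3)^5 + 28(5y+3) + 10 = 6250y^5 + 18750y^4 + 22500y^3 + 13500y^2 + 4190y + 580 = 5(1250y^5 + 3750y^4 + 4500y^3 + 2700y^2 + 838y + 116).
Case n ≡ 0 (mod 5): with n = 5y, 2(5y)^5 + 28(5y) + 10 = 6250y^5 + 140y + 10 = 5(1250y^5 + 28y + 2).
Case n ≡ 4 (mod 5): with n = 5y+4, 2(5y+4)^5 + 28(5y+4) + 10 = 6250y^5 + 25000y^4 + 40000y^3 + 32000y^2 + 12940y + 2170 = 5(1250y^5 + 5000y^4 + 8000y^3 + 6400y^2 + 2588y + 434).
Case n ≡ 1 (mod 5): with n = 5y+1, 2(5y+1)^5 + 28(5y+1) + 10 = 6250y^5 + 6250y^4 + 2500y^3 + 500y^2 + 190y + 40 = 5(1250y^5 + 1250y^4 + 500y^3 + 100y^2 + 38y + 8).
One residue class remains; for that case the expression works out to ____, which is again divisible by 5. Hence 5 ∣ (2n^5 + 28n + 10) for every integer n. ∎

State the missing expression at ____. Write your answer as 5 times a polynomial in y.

The residues treated are {3, 0, 4, 1}, so the missing case is n ≡ 2 (mod 5); write n = 5y+2.
Then 2(5y+2)^5 + 28(5y+2) + 10 = 6250y^5 + 12500y^4 + 10000y^3 + 4000y^2 + 940y + 130 = 5(1250y^5 + 2500y^4 + 2000y^3 + 800y^2 + 188y + 26).

5(1250y^5 + 2500y^4 + 2000y^3 + 800y^2 + 188y + 26)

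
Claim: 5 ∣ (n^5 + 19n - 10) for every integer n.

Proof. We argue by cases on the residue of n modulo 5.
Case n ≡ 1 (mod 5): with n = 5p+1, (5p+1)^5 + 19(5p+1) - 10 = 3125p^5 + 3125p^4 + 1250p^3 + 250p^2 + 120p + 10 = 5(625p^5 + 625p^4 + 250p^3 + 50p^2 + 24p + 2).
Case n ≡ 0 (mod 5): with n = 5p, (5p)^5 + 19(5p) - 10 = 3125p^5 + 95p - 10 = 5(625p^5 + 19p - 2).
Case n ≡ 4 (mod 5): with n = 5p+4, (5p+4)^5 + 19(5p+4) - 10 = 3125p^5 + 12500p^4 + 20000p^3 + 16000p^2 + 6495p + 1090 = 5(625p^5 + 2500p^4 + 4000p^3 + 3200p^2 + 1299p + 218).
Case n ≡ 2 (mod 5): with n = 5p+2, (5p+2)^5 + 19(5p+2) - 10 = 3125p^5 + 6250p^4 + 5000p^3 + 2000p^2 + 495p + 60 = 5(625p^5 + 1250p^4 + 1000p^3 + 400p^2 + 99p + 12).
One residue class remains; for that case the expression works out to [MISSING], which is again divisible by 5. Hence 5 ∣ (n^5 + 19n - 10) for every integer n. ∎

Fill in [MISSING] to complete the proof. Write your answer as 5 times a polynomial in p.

5(625p^5 + 1875p^4 + 2250p^3 + 1350p^2 + 424p + 58)

The residues treated are {1, 0, 4, 2}, so the missing case is n ≡ 3 (mod 5); write n = 5p+3.
Then (5p+3)^5 + 19(5p+3) - 10 = 3125p^5 + 9375p^4 + 11250p^3 + 6750p^2 + 2120p + 290 = 5(625p^5 + 1875p^4 + 2250p^3 + 1350p^2 + 424p + 58).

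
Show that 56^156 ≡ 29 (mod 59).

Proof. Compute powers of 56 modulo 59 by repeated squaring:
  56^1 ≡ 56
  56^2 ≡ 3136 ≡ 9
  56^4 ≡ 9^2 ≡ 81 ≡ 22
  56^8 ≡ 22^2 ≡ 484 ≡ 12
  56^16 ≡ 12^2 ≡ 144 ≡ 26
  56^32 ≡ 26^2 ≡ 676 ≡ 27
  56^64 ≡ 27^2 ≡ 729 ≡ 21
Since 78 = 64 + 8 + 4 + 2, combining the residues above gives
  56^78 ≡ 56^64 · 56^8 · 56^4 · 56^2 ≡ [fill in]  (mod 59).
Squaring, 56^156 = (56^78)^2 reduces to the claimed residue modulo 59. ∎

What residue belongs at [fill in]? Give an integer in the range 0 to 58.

41

56^64 · 56^8 · 56^4 · 56^2 ≡ 21 · 12 · 22 · 9 = 49896.
49896 mod 59 = 41, so 56^78 ≡ 41 (mod 59).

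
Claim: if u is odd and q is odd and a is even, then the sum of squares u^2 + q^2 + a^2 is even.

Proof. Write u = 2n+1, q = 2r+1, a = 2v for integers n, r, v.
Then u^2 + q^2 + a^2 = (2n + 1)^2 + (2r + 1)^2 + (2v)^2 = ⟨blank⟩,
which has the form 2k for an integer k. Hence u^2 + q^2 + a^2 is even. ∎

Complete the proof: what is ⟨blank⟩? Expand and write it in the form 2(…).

2(2n^2 + 2n + 2r^2 + 2r + 2v^2 + 1)

(2n + 1)^2 + (2r + 1)^2 + (2v)^2 = 4n^2 + 4n + 4r^2 + 4r + 4v^2 + 2
= 2(2n^2 + 2n + 2r^2 + 2r + 2v^2 + 1).
Since 2n^2 + 2n + 2r^2 + 2r + 2v^2 + 1 is an integer, the sum of squares is of the form 2k for an integer k.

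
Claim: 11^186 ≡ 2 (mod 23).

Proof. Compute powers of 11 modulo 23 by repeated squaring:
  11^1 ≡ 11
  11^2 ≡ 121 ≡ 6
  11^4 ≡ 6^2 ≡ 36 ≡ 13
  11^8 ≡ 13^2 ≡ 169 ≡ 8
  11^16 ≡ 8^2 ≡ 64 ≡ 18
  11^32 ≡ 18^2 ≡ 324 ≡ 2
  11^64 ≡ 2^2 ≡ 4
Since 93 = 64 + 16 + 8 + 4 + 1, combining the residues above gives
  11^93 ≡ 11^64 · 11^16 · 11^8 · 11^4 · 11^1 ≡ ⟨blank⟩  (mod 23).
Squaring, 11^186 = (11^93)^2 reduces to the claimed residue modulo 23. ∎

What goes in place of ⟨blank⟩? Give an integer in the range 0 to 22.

5

Multiply the listed residues: 4 · 18 · 8 · 13 · 11 = 72 → 576 → 7488 → 82368.
Reducing modulo 23: 82368 = 3581·23 + 5, so 11^93 ≡ 5.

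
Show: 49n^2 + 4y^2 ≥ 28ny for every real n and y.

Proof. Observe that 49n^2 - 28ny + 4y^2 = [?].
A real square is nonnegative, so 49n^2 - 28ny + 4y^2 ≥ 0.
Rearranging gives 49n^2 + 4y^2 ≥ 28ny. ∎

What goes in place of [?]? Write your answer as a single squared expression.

(7n - 2y)^2

The leading and trailing coefficients are 7^2 and 2^2, and 28 = 2·7·2, so the trinomial is (7n - 2y)^2.
Hence 49n^2 - 28ny + 4y^2 ≥ 0.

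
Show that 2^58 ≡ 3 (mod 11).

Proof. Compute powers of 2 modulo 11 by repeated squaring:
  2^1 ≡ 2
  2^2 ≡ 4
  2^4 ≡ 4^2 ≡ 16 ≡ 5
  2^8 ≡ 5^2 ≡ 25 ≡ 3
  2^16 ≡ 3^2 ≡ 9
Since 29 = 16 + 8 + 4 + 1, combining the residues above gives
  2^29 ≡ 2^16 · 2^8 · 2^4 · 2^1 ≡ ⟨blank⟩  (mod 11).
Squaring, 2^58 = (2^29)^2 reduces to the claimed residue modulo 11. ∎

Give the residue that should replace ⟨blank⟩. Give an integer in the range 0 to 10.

6

2^16 · 2^8 · 2^4 · 2^1 ≡ 9 · 3 · 5 · 2 = 270.
270 mod 11 = 6, so 2^29 ≡ 6 (mod 11).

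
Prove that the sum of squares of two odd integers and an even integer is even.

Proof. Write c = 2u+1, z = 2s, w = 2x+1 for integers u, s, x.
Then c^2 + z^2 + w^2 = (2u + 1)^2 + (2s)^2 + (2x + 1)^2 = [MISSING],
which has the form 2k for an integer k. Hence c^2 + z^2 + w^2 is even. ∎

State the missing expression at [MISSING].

2(2s^2 + 2u^2 + 2u + 2x^2 + 2x + 1)

Expanding: (2u + 1)^2 + (2s)^2 + (2x + 1)^2 = 4s^2 + 4u^2 + 4u + 4x^2 + 4x + 2.
Every term is even; pulling out the factor of 2 gives 2(2s^2 + 2u^2 + 2u + 2x^2 + 2x + 1).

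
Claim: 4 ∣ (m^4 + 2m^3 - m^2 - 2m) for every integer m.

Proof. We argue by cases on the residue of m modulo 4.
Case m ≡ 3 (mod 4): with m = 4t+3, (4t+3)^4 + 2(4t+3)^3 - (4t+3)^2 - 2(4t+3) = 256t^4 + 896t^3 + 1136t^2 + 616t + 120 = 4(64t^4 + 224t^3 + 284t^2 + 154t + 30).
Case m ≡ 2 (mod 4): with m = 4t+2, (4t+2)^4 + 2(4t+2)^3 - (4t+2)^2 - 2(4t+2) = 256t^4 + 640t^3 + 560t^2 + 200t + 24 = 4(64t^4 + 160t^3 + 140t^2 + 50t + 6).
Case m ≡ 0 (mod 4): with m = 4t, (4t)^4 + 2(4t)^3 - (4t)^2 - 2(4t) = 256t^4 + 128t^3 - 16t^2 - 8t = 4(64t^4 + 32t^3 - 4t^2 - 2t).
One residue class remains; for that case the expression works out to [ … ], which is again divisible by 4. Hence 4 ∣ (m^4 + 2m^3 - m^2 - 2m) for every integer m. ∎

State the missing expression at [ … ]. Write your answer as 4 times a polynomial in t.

4(64t^4 + 96t^3 + 44t^2 + 6t)

Only m ≡ 1 (mod 4) is unaccounted for. Put m = 4t+1:
(4t+1)^4 + 2(4t+1)^3 - (4t+1)^2 - 2(4t+1) expands to 256t^4 + 384t^3 + 176t^2 + 24t,
and factoring out 4 leaves 4(64t^4 + 96t^3 + 44t^2 + 6t).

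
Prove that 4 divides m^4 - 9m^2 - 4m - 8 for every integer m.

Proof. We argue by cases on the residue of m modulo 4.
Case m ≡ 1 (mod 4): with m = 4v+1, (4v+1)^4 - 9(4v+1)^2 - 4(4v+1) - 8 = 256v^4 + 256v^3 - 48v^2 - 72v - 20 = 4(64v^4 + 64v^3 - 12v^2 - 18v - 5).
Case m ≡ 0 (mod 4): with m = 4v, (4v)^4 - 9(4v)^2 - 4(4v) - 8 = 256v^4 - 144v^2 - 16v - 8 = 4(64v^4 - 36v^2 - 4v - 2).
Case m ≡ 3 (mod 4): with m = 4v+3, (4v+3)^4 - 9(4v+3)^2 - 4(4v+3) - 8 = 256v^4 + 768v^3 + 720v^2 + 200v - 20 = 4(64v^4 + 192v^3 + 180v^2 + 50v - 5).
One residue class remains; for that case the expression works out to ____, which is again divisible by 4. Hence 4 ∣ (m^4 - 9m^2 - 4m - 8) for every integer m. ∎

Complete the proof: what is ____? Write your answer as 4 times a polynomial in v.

4(64v^4 + 128v^3 + 60v^2 - 8v - 9)

Only m ≡ 2 (mod 4) is unaccounted for. Put m = 4v+2:
(4v+2)^4 - 9(4v+2)^2 - 4(4v+2) - 8 expands to 256v^4 + 512v^3 + 240v^2 - 32v - 36,
and factoring out 4 leaves 4(64v^4 + 128v^3 + 60v^2 - 8v - 9).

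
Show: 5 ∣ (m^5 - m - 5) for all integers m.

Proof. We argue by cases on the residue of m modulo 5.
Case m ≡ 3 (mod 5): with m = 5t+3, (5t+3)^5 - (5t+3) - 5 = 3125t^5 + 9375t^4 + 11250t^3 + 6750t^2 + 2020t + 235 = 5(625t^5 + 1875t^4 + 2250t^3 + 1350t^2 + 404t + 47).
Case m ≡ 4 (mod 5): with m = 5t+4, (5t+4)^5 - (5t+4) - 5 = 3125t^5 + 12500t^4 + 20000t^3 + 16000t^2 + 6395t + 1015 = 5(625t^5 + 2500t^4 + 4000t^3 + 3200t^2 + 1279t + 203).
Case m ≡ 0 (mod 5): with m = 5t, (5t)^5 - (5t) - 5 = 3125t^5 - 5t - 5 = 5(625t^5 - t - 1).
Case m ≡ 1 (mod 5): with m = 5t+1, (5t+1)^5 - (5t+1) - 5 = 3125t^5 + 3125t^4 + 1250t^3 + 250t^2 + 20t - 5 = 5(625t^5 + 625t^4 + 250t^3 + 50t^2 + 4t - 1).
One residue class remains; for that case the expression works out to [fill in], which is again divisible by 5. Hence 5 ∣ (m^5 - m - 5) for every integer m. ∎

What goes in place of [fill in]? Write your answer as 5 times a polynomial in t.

5(625t^5 + 1250t^4 + 1000t^3 + 400t^2 + 79t + 5)

Only m ≡ 2 (mod 5) is unaccounted for. Put m = 5t+2:
(5t+2)^5 - (5t+2) - 5 expands to 3125t^5 + 6250t^4 + 5000t^3 + 2000t^2 + 395t + 25,
and factoring out 5 leaves 5(625t^5 + 1250t^4 + 1000t^3 + 400t^2 + 79t + 5).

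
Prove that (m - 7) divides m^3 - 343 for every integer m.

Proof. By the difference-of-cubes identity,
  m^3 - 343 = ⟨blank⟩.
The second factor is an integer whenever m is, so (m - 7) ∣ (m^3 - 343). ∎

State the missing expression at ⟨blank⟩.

Polynomial division of m^3 - 343 by m - 7 leaves remainder 0 and quotient m^2 + 7m + 49.
Hence m^3 - 343 = (m - 7)(m^2 + 7m + 49).

(m - 7)(m^2 + 7m + 49)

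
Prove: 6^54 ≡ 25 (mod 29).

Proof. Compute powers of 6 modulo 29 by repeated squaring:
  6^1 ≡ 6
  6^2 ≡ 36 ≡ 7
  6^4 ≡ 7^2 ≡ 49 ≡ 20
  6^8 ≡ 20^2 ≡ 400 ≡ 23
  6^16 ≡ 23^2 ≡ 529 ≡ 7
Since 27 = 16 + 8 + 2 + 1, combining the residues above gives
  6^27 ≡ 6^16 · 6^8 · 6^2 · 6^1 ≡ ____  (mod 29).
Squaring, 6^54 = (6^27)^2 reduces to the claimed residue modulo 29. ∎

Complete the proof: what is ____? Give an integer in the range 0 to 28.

5

Multiply the listed residues: 7 · 23 · 7 · 6 = 161 → 1127 → 6762.
Reducing modulo 29: 6762 = 233·29 + 5, so 6^27 ≡ 5.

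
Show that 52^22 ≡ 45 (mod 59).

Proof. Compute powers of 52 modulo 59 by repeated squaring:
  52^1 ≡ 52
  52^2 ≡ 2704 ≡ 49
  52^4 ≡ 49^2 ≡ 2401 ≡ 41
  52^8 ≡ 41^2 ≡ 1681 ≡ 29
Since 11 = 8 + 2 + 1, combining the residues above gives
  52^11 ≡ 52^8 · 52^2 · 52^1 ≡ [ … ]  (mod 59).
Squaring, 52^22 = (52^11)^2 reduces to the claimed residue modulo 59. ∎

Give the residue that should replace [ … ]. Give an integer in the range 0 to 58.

24

Multiply the listed residues: 29 · 49 · 52 = 1421 → 73892.
Reducing modulo 59: 73892 = 1252·59 + 24, so 52^11 ≡ 24.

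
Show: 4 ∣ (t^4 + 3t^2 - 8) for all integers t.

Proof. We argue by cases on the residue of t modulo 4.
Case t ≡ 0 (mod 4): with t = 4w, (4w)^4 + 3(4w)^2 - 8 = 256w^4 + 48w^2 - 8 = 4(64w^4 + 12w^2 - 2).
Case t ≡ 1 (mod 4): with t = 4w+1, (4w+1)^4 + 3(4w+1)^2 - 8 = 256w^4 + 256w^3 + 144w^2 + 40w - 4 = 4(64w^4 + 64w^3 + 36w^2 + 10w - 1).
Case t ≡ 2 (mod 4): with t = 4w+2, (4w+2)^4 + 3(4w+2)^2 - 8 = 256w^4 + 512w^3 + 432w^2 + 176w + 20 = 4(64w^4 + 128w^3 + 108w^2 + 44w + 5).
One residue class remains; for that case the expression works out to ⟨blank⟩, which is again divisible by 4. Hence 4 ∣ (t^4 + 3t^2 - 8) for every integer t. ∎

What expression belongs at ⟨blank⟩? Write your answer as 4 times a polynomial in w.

4(64w^4 + 192w^3 + 228w^2 + 126w + 25)

The residues treated are {0, 1, 2}, so the missing case is t ≡ 3 (mod 4); write t = 4w+3.
Then (4w+3)^4 + 3(4w+3)^2 - 8 = 256w^4 + 768w^3 + 912w^2 + 504w + 100 = 4(64w^4 + 192w^3 + 228w^2 + 126w + 25).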